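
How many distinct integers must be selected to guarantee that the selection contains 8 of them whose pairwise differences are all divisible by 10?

71

Integers whose pairwise differences are multiples of 10 are exactly those sharing a remainder mod 10. The 10 residue classes mod 10 are the pigeonholes.
With 70 integers one could put 7 in each residue class and have no class reach 8.
The 71st integer pushes some class to 8, so 10·7 + 1 = 71.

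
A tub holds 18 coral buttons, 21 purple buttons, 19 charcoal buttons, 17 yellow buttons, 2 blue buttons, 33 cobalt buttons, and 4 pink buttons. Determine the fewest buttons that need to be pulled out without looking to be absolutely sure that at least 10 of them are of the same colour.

52

By pigeonhole, put each drawn button into a box by colour. The largest draw with every box below 10 takes min(count, 9) from each colour; colours with fewer than 9 contribute all they have.
Σ min(cᵢ, 9) = 9 + 9 + 9 + 9 + 2 + 9 + 4 = 51.
Draw number 51 + 1 = 52 must push one box to 10.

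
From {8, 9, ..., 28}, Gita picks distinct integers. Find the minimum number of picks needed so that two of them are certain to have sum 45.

16

Two chosen integers sum to 45 exactly when both halves of some pair {x, 45−x} with 17 ≤ x ≤ 45−x ≤ 28 are chosen — 6 such pairs.
The remaining 9 elements (those with no distinct partner in range) can never complete a 45-sum, so the worst case takes all of them and one from each pair: 9 + 6 = 15.
The 16th integer has to be the second member of some pair, so 15 + 1 = 16.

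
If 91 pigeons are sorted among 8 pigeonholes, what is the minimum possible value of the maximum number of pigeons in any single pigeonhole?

12

By the pigeonhole principle, the 8 pigeonholes are the holes and the 91 pigeons are the pigeons.
If every pigeonhole held at most 11 pigeons, the total would be at most 8 × 11 = 88, which is less than 91.
So some pigeonhole holds at least ⌈91/8⌉ = 12 pigeons.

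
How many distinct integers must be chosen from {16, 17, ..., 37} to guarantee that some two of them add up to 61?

Group the elements by complementary pair {x, 61−x}: {24,37}, {25,36}, {26,35}, …, giving 7 two-element pairs and 8 integers whose partner 61−x falls outside [16,37].
By the pigeonhole principle, treating each of those 15 groups as a pigeonhole, one can pick one integer per group — 15 integers — with no two summing to 61.
The 16th integer lands in an occupied pair, forcing a sum of 61.

16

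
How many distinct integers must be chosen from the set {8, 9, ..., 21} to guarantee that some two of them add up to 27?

A set avoiding the sum 27 can contain at most one of each pair {x, 27−x}, plus the 2 elements whose complement lies outside the range.
The integers 14, …, 21 (8 of them) are such a set: any two sum to at least 14+15 = 29 > 27.
By pigeonhole, any 9th integer completes one of the 6 pairs, so 9 choices force a sum of 27.

9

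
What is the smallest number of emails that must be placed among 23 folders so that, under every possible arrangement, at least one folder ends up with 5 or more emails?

With 92 emails one could put exactly 4 in each of the 23 folders, and no folder would reach 5.
One more email must land in a folder that already has 4, giving it 5.
So 23 × 4 + 1 = 93 emails are required.

93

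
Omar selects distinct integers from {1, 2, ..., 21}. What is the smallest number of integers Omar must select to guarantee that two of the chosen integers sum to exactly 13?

Group the elements by complementary pair {x, 13−x}: {1,12}, {2,11}, {3,10}, …, giving 6 two-element pairs and 9 integers whose partner 13−x falls outside [1,21].
By the pigeonhole principle, treating each of those 15 groups as a pigeonhole, one can pick one integer per group — 15 integers — with no two summing to 13.
The 16th integer lands in an occupied pair, forcing a sum of 13.

16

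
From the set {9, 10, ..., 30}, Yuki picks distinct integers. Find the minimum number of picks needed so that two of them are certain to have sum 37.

13

Two chosen integers sum to 37 exactly when both halves of some pair {x, 37−x} with 9 ≤ x ≤ 37−x ≤ 28 are chosen — 10 such pairs.
The remaining 2 elements (those with no distinct partner in range) can never complete a 37-sum, so the worst case takes all of them and one from each pair: 2 + 10 = 12.
By the pigeonhole principle, the 13th integer has to be the second member of some pair, so 12 + 1 = 13.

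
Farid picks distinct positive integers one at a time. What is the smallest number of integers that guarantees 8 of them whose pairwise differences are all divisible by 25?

Integers whose pairwise differences are multiples of 25 are exactly those sharing a remainder mod 25. By pigeonhole, the 25 residue classes mod 25 are the pigeonholes.
With 175 integers one could put 7 in each residue class and have no class reach 8.
The 176th integer pushes some class to 8, so 25·7 + 1 = 176.

176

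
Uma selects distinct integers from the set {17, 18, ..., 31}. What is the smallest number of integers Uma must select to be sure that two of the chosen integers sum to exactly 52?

11

Group the elements by complementary pair {x, 52−x}: {21,31}, {22,30}, {23,29}, …, giving 5 two-element pairs; the single value 26 (it cannot pair with itself since the integers are distinct); and 4 integers whose partner 52−x falls outside [17,31].
Pigeonhole: treating each of those 10 groups as a pigeonhole, one can pick one integer per group — 10 integers — with no two summing to 52.
The 11th integer lands in an occupied pair, forcing a sum of 52.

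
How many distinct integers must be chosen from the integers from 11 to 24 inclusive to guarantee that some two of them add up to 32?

10

Two chosen integers sum to 32 exactly when both halves of some pair {x, 32−x} with 11 ≤ x ≤ 32−x ≤ 21 are chosen — 5 such pairs.
The remaining 4 elements (those with no distinct partner in range) can never complete a 32-sum, so the worst case takes all of them and one from each pair: 4 + 5 = 9.
By pigeonhole, the 10th integer has to be the second member of some pair, so 9 + 1 = 10.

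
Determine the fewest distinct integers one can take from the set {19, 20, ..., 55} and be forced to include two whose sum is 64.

25

Group the elements by complementary pair {x, 64−x}: {19,45}, {20,44}, {21,43}, …, giving 13 two-element pairs, the single value 32 (it cannot pair with itself since the integers are distinct), and 10 integers whose partner 64−x falls outside [19,55].
By pigeonhole, treating each of those 24 groups as a pigeonhole, one can pick one integer per group — 24 integers — with no two summing to 64.
The 25th integer lands in an occupied pair, forcing a sum of 64.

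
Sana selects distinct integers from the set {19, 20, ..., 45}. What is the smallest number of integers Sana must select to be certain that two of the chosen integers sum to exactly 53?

Group the elements by complementary pair {x, 53−x}: {19,34}, {20,33}, {21,32}, …, giving 8 two-element pairs and 11 integers whose partner 53−x falls outside [19,45].
Treating each of those 19 groups as a pigeonhole, one can pick one integer per group — 19 integers — with no two summing to 53.
The 20th integer lands in an occupied pair, forcing a sum of 53.

20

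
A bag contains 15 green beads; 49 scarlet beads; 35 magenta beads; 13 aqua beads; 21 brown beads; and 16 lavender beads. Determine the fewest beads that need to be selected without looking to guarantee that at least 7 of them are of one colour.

An adversary could hand out at most 6 beads per colour: 6 + 6 + 6 + 6 + 6 + 6 = 36 beads and still no colour has 7.
One more bead lands in a colour already at 6, so 37 draws are enough and 36 are not.

37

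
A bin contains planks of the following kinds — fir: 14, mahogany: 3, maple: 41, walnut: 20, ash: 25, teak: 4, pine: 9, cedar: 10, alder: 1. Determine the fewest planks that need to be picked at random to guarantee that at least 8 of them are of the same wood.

The 9 woods are the holes; the planks drawn are the pigeons.
To avoid 8 of any one wood, the worst case takes at most 7 of each wood, or every plank of a wood that has fewer than 7.
That gives 7 + 3 + 7 + 7 + 7 + 4 + 7 + 7 + 1 = 50 planks with no wood reaching 8.
The next plank forces some wood to 8, so 50 + 1 = 51.

51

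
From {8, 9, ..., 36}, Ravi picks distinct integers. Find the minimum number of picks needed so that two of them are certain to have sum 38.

Group the elements by complementary pair {x, 38−x}: {8,30}, {9,29}, {10,28}, …, giving 11 two-element pairs, the single value 19 (it cannot pair with itself since the integers are distinct), and 6 integers whose partner 38−x falls outside [8,36].
By pigeonhole, treating each of those 18 groups as a pigeonhole, one can pick one integer per group — 18 integers — with no two summing to 38.
The 19th integer lands in an occupied pair, forcing a sum of 38.

19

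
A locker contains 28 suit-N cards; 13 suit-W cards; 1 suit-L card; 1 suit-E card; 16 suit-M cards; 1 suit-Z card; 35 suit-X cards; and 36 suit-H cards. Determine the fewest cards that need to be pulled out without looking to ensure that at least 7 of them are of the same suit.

34

The 8 suits are the holes; the cards drawn are the pigeons.
To avoid 7 of any one suit, the worst case takes at most 6 of each suit, or every card of a suit that has fewer than 6.
That gives 6 + 6 + 1 + 1 + 6 + 1 + 6 + 6 = 33 cards with no suit reaching 7.
The next card forces some suit to 7, so 33 + 1 = 34.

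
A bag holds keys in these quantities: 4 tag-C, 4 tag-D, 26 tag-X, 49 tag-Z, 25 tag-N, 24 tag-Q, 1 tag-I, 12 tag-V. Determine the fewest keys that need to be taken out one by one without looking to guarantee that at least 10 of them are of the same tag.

55

By pigeonhole, the 8 tags are the holes; the keys drawn are the pigeons.
To avoid 10 of any one tag, the worst case takes at most 9 of each tag, or every key of a tag that has fewer than 9.
That gives 4 + 4 + 9 + 9 + 9 + 9 + 1 + 9 = 54 keys with no tag reaching 10.
The next key forces some tag to 10, so 54 + 1 = 55.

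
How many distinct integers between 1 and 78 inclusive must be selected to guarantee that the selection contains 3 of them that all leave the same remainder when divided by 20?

Pigeonhole: the 20 residue classes mod 20 are the pigeonholes.
With 40 integers one could put 2 in each residue class and have no class reach 3.
The 41st integer pushes some class to 3, so 20·2 + 1 = 41.

41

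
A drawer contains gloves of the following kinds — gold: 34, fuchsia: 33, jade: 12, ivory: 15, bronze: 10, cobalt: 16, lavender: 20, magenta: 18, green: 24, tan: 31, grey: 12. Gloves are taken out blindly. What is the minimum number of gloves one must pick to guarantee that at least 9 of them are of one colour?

89

An adversary could hand out at most 8 gloves per colour: 8 + 8 + 8 + 8 + 8 + 8 + 8 + 8 + 8 + 8 + 8 = 88 gloves and still no colour has 9.
One more glove lands in a colour already at 8, so 89 draws are enough and 88 are not.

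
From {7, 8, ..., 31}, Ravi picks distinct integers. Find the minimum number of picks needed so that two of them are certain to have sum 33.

16

Group the elements by complementary pair {x, 33−x}: {7,26}, {8,25}, {9,24}, …, giving 10 two-element pairs and 5 integers whose partner 33−x falls outside [7,31].
By pigeonhole, treating each of those 15 groups as a pigeonhole, one can pick one integer per group — 15 integers — with no two summing to 33.
The 16th integer lands in an occupied pair, forcing a sum of 33.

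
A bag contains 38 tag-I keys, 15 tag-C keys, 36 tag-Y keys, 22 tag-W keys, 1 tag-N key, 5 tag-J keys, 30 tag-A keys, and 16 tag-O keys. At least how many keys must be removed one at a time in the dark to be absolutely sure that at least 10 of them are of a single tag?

61

An adversary could hand out at most 9 keys per tag (tag-N, tag-J run out sooner): 9 + 9 + 9 + 9 + 1 + 5 + 9 + 9 = 60 keys and still no tag has 10.
One more key lands in a tag already at 9, so 61 draws are enough and 60 are not.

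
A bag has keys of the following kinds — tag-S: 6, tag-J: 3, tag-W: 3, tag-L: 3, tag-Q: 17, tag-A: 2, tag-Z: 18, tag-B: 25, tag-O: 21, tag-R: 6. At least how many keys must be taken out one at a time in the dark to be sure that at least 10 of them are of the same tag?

60

An adversary could hand out at most 9 keys per tag (6 tags run out sooner): 6 + 3 + 3 + 3 + 9 + 2 + 9 + 9 + 9 + 6 = 59 keys and still no tag has 10.
Pigeonhole: one more key lands in a tag already at 9, so 60 draws are enough and 59 are not.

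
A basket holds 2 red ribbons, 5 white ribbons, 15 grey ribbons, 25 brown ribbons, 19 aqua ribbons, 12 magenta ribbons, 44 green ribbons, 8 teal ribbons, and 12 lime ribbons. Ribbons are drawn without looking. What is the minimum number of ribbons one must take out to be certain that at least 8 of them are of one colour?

57

Put each drawn ribbon into a box by colour. The largest draw with every box below 8 takes min(count, 7) from each colour; colours with fewer than 7 contribute all they have.
Σ min(cᵢ, 7) = 2 + 5 + 7 + 7 + 7 + 7 + 7 + 7 + 7 = 56.
Draw number 56 + 1 = 57 must push one box to 8.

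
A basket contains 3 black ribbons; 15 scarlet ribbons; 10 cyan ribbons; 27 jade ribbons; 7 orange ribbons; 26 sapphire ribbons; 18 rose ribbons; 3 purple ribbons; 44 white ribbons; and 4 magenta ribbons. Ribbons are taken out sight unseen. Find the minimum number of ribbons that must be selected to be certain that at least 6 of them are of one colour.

By pigeonhole, the 10 colours are the holes; the ribbons drawn are the pigeons.
To avoid 6 of any one colour, the worst case takes at most 5 of each colour, or every ribbon of a colour that has fewer than 5.
That gives 3 + 5 + 5 + 5 + 5 + 5 + 5 + 3 + 5 + 4 = 45 ribbons with no colour reaching 6.
The next ribbon forces some colour to 6, so 45 + 1 = 46.

46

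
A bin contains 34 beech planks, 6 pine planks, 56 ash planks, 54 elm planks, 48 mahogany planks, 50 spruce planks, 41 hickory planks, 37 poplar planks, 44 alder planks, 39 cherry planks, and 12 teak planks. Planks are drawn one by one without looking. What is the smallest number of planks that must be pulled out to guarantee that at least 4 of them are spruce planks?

375

In the worst case for collecting spruce planks, every non-spruce plank comes out first.
There are 34 + 6 + 56 + 54 + 48 + 41 + 37 + 44 + 39 + 12 = 371 non-spruce planks altogether.
After those, each further plank must be spruce, so 371 + 4 = 375 draws guarantee 4 spruce planks.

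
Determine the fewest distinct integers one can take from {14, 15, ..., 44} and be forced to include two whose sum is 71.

23

A set avoiding the sum 71 can contain at most one of each pair {x, 71−x}, plus the 13 elements whose complement lies outside the range.
The integers 14, …, 35 (22 of them) are such a set: any two sum to at least 14+15 = 29 and at most 34+35 = 69 < 71.
By pigeonhole, any 23rd integer completes one of the 9 pairs, so 23 choices force a sum of 71.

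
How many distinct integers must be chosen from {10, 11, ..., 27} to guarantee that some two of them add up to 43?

Two chosen integers sum to 43 exactly when both halves of some pair {x, 43−x} with 16 ≤ x ≤ 43−x ≤ 27 are chosen — 6 such pairs.
The remaining 6 elements (those with no distinct partner in range) can never complete a 43-sum, so the worst case takes all of them and one from each pair: 6 + 6 = 12.
The 13th integer has to be the second member of some pair, so 12 + 1 = 13.

13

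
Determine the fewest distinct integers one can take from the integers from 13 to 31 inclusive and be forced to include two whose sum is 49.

Group the elements by complementary pair {x, 49−x}: {18,31}, {19,30}, {20,29}, …, giving 7 two-element pairs and 5 integers whose partner 49−x falls outside [13,31].
By pigeonhole, treating each of those 12 groups as a pigeonhole, one can pick one integer per group — 12 integers — with no two summing to 49.
The 13th integer lands in an occupied pair, forcing a sum of 49.

13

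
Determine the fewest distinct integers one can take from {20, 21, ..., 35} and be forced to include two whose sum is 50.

12

Group the elements by complementary pair {x, 50−x}: {20,30}, {21,29}, {22,28}, …, giving 5 two-element pairs; the single value 25 (it cannot pair with itself since the integers are distinct); and 5 integers whose partner 50−x falls outside [20,35].
By pigeonhole, treating each of those 11 groups as a pigeonhole, one can pick one integer per group — 11 integers — with no two summing to 50.
The 12th integer lands in an occupied pair, forcing a sum of 50.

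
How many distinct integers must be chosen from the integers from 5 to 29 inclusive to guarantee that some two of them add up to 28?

Group the elements by complementary pair {x, 28−x}: {5,23}, {6,22}, {7,21}, …, giving 9 two-element pairs, the single value 14 (it cannot pair with itself since the integers are distinct), and 6 integers whose partner 28−x falls outside [5,29].
By the pigeonhole principle, treating each of those 16 groups as a pigeonhole, one can pick one integer per group — 16 integers — with no two summing to 28.
The 17th integer lands in an occupied pair, forcing a sum of 28.

17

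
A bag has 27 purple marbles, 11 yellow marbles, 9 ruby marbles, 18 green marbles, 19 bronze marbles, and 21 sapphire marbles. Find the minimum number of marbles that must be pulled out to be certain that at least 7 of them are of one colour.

An adversary could hand out at most 6 marbles per colour: 6 + 6 + 6 + 6 + 6 + 6 = 36 marbles and still no colour has 7.
Pigeonhole: one more marble lands in a colour already at 6, so 37 draws are enough and 36 are not.

37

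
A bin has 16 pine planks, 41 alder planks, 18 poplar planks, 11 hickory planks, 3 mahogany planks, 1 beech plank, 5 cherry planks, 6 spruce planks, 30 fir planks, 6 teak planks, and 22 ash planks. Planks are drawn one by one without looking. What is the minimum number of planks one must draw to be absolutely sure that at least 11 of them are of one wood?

82

Pigeonhole: put each drawn plank into a box by wood. The largest draw with every box below 11 takes min(count, 10) from each wood; woods with fewer than 10 contribute all they have.
Σ min(cᵢ, 10) = 10 + 10 + 10 + 10 + 3 + 1 + 5 + 6 + 10 + 6 + 10 = 81.
Draw number 81 + 1 = 82 must push one box to 11.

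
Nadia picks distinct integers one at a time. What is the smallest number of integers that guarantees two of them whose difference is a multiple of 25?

Integers whose pairwise differences are multiples of 25 are exactly those sharing a remainder mod 25. By the pigeonhole principle, the 25 residue classes mod 25 are the pigeonholes.
With 25 integers one could put 1 in each residue class and have no class reach 2.
The 26th integer pushes some class to 2, so 25·1 + 1 = 26.

26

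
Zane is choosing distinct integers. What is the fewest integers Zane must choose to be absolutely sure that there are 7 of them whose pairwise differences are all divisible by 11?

67

Integers whose pairwise differences are multiples of 11 are exactly those sharing a remainder mod 11. The 11 residue classes mod 11 are the pigeonholes.
With 66 integers one could put 6 in each residue class and have no class reach 7.
The 67th integer pushes some class to 7, so 11·6 + 1 = 67.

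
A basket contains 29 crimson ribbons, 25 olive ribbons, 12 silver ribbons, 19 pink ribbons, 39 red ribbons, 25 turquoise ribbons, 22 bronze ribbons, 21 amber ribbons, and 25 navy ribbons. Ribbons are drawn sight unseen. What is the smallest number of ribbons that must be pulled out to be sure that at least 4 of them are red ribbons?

In the worst case for collecting red ribbons, every non-red ribbon comes out first.
There are 29 + 25 + 12 + 19 + 25 + 22 + 21 + 25 = 178 non-red ribbons altogether.
After those, each further ribbon must be red, so 178 + 4 = 182 draws guarantee 4 red ribbons.

182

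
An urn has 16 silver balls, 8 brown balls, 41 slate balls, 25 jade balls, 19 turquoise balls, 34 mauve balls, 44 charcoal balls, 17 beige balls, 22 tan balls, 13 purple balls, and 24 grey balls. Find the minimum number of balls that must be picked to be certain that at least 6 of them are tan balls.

247

In the worst case for collecting tan balls, every non-tan ball comes out first.
There are 16 + 8 + 41 + 25 + 19 + 34 + 44 + 17 + 13 + 24 = 241 non-tan balls altogether.
After those, each further ball must be tan, so 241 + 6 = 247 draws guarantee 6 tan balls.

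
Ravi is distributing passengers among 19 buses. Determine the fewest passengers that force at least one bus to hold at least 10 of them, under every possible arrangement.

172

With 171 passengers one could put exactly 9 in each of the 19 buses, and no bus would reach 10.
By the pigeonhole principle, one more passenger must land in a bus that already has 9, giving it 10.
So 19 × 9 + 1 = 172 passengers are required.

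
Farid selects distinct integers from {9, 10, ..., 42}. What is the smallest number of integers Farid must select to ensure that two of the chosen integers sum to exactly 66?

26

Two chosen integers sum to 66 exactly when both halves of some pair {x, 66−x} with 24 ≤ x ≤ 66−x ≤ 42 are chosen — 9 such pairs.
The remaining 16 elements (those with no distinct partner in range) can never complete a 66-sum, so the worst case takes all of them and one from each pair: 16 + 9 = 25.
The 26th integer has to be the second member of some pair, so 25 + 1 = 26.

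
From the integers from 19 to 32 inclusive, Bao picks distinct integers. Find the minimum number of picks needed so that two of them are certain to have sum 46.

Group the elements by complementary pair {x, 46−x}: {19,27}, {20,26}, {21,25}, …, giving 4 two-element pairs, the single value 23 (it cannot pair with itself since the integers are distinct), and 5 integers whose partner 46−x falls outside [19,32].
By pigeonhole, treating each of those 10 groups as a pigeonhole, one can pick one integer per group — 10 integers — with no two summing to 46.
The 11th integer lands in an occupied pair, forcing a sum of 46.

11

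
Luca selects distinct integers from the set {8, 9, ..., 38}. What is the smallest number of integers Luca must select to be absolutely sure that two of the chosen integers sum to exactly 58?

A set avoiding the sum 58 can contain at most one of each pair {x, 58−x}, plus the 13 elements whose complement lies outside the range or equal to its own complement.
The integers 8, …, 29 (22 of them) are such a set: any two sum to at least 8+9 = 17 and at most 28+29 = 57 < 58.
By the pigeonhole principle, any 23rd integer completes one of the 9 pairs, so 23 choices force a sum of 58.

23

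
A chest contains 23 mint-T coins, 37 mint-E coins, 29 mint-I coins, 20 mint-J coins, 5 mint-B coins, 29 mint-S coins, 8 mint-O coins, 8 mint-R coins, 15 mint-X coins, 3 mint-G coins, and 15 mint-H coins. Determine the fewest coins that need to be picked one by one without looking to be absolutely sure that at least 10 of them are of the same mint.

The 11 mints are the holes; the coins drawn are the pigeons.
To avoid 10 of any one mint, the worst case takes at most 9 of each mint, or every coin of a mint that has fewer than 9.
That gives 9 + 9 + 9 + 9 + 5 + 9 + 8 + 8 + 9 + 3 + 9 = 87 coins with no mint reaching 10.
The next coin forces some mint to 10, so 87 + 1 = 88.

88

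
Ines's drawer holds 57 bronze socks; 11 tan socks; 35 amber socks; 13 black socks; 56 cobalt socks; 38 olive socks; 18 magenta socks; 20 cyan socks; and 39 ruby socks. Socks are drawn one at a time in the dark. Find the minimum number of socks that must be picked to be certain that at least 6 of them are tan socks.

282

In the worst case for collecting tan socks, every non-tan sock comes out first.
There are 57 + 35 + 13 + 56 + 38 + 18 + 20 + 39 = 276 non-tan socks altogether.
After those, each further sock must be tan, so 276 + 6 = 282 draws guarantee 6 tan socks.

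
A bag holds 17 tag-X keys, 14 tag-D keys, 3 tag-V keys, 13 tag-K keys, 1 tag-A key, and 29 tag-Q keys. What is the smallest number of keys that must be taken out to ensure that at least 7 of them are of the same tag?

An adversary could hand out at most 6 keys per tag (tag-V, tag-A run out sooner): 6 + 6 + 3 + 6 + 1 + 6 = 28 keys and still no tag has 7.
Pigeonhole: one more key lands in a tag already at 6, so 29 draws are enough and 28 are not.

29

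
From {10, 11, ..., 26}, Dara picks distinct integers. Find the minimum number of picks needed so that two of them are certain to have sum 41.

12

Group the elements by complementary pair {x, 41−x}: {15,26}, {16,25}, {17,24}, …, giving 6 two-element pairs and 5 integers whose partner 41−x falls outside [10,26].
Pigeonhole: treating each of those 11 groups as a pigeonhole, one can pick one integer per group — 11 integers — with no two summing to 41.
The 12th integer lands in an occupied pair, forcing a sum of 41.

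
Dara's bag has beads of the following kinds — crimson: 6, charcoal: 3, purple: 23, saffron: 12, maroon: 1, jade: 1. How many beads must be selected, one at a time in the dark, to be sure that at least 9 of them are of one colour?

28

An adversary could hand out at most 8 beads per colour (4 colours run out sooner): 6 + 3 + 8 + 8 + 1 + 1 = 27 beads and still no colour has 9.
One more bead lands in a colour already at 8, so 28 draws are enough and 27 are not.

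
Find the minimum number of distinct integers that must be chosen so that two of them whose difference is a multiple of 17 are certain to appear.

Integers whose pairwise differences are multiples of 17 are exactly those sharing a remainder mod 17. The 17 residue classes mod 17 are the pigeonholes.
With 17 integers one could put 1 in each residue class and have no class reach 2.
The 18th integer pushes some class to 2, so 17·1 + 1 = 18.

18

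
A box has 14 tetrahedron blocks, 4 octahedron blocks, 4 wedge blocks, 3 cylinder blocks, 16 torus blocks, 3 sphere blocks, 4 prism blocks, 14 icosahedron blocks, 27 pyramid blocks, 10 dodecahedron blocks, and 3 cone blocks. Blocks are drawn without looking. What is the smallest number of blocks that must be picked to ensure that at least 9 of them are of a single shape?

The 11 shapes are the holes; the blocks drawn are the pigeons.
To avoid 9 of any one shape, the worst case takes at most 8 of each shape, or every block of a shape that has fewer than 8.
That gives 8 + 4 + 4 + 3 + 8 + 3 + 4 + 8 + 8 + 8 + 3 = 61 blocks with no shape reaching 9.
The next block forces some shape to 9, so 61 + 1 = 62.

62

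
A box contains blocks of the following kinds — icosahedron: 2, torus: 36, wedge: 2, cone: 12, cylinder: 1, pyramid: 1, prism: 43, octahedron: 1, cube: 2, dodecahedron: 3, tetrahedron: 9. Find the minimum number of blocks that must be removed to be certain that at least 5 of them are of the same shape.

An adversary could hand out at most 4 blocks per shape (7 shapes run out sooner): 2 + 4 + 2 + 4 + 1 + 1 + 4 + 1 + 2 + 3 + 4 = 28 blocks and still no shape has 5.
Pigeonhole: one more block lands in a shape already at 4, so 29 draws are enough and 28 are not.

29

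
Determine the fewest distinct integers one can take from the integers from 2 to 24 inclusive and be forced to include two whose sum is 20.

Two chosen integers sum to 20 exactly when both halves of some pair {x, 20−x} with 2 ≤ x ≤ 20−x ≤ 18 are chosen — 8 such pairs.
The remaining 7 elements (those with no distinct partner in range) can never complete a 20-sum, so the worst case takes all of them and one from each pair: 7 + 8 = 15.
By pigeonhole, the 16th integer has to be the second member of some pair, so 15 + 1 = 16.

16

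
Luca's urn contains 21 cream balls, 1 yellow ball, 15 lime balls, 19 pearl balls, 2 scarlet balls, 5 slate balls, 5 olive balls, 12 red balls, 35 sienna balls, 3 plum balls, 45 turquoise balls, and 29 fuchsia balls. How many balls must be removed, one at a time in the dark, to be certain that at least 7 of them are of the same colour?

59

An adversary could hand out at most 6 balls per colour (5 colours run out sooner): 6 + 1 + 6 + 6 + 2 + 5 + 5 + 6 + 6 + 3 + 6 + 6 = 58 balls and still no colour has 7.
By the pigeonhole principle, one more ball lands in a colour already at 6, so 59 draws are enough and 58 are not.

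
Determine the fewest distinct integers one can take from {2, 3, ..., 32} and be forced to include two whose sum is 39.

A set avoiding the sum 39 can contain at most one of each pair {x, 39−x}, plus the 5 elements whose complement lies outside the range.
The integers 2, …, 19 (18 of them) are such a set: any two sum to at least 2+3 = 5 and at most 18+19 = 37 < 39.
Any 19th integer completes one of the 13 pairs, so 19 choices force a sum of 39.

19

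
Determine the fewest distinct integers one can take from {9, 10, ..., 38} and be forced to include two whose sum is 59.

Two chosen integers sum to 59 exactly when both halves of some pair {x, 59−x} with 21 ≤ x ≤ 59−x ≤ 38 are chosen — 9 such pairs.
The remaining 12 elements (those with no distinct partner in range) can never complete a 59-sum, so the worst case takes all of them and one from each pair: 12 + 9 = 21.
The 22nd integer has to be the second member of some pair, so 21 + 1 = 22.

22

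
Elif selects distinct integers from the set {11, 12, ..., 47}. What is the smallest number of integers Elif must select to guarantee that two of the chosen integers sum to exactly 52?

23

Group the elements by complementary pair {x, 52−x}: {11,41}, {12,40}, {13,39}, …, giving 15 two-element pairs, the single value 26 (it cannot pair with itself since the integers are distinct), and 6 integers whose partner 52−x falls outside [11,47].
Treating each of those 22 groups as a pigeonhole, one can pick one integer per group — 22 integers — with no two summing to 52.
The 23rd integer lands in an occupied pair, forcing a sum of 52.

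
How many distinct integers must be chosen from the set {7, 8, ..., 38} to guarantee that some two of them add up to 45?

Group the elements by complementary pair {x, 45−x}: {7,38}, {8,37}, {9,36}, …, giving 16 two-element pairs.
Treating each of those 16 groups as a pigeonhole, one can pick one integer per group — 16 integers — with no two summing to 45.
The 17th integer lands in an occupied pair, forcing a sum of 45.

17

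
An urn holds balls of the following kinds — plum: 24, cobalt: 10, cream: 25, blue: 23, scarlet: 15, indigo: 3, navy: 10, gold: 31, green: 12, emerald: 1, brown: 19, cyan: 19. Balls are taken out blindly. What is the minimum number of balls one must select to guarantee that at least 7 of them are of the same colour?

65

Put each drawn ball into a box by colour. The largest draw with every box below 7 takes min(count, 6) from each colour; colours with fewer than 6 contribute all they have.
Σ min(cᵢ, 6) = 6 + 6 + 6 + 6 + 6 + 3 + 6 + 6 + 6 + 1 + 6 + 6 = 64.
Draw number 64 + 1 = 65 must push one box to 7.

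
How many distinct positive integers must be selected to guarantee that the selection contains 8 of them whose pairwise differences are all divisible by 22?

155

Integers whose pairwise differences are multiples of 22 are exactly those sharing a remainder mod 22. Pigeonhole: the 22 residue classes mod 22 are the pigeonholes.
With 154 integers one could put 7 in each residue class and have no class reach 8.
The 155th integer pushes some class to 8, so 22·7 + 1 = 155.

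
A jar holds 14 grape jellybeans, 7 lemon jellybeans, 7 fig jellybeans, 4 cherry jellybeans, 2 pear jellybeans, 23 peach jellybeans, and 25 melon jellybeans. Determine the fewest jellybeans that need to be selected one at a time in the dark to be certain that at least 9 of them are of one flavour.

Put each drawn jellybean into a box by flavour. The largest draw with every box below 9 takes min(count, 8) from each flavour; flavours with fewer than 8 contribute all they have.
Σ min(cᵢ, 8) = 8 + 7 + 7 + 4 + 2 + 8 + 8 = 44.
Draw number 44 + 1 = 45 must push one box to 9.

45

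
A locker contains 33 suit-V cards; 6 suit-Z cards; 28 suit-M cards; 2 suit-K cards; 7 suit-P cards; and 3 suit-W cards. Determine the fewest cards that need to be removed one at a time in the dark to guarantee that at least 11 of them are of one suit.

39

An adversary could hand out at most 10 cards per suit (4 suits run out sooner): 10 + 6 + 10 + 2 + 7 + 3 = 38 cards and still no suit has 11.
By the pigeonhole principle, one more card lands in a suit already at 10, so 39 draws are enough and 38 are not.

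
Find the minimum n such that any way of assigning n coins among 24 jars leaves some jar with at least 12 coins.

265

With 264 coins one could put exactly 11 in each of the 24 jars, and no jar would reach 12.
Pigeonhole: one more coin must land in a jar that already has 11, giving it 12.
So 24 × 11 + 1 = 265 coins are required.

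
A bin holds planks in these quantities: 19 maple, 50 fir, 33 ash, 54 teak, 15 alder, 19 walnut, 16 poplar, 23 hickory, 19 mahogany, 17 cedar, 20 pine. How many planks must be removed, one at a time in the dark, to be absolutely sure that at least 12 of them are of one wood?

122

By pigeonhole, the 11 woods are the holes; the planks drawn are the pigeons.
To avoid 12 of any one wood, the worst case takes at most 11 of each wood.
That gives 11 + 11 + 11 + 11 + 11 + 11 + 11 + 11 + 11 + 11 + 11 = 121 planks with no wood reaching 12.
The next plank forces some wood to 12, so 121 + 1 = 122.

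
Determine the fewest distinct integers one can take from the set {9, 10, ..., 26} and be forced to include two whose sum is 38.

12

Two chosen integers sum to 38 exactly when both halves of some pair {x, 38−x} with 12 ≤ x ≤ 38−x ≤ 26 are chosen — 7 such pairs.
The remaining 4 elements (those with no distinct partner in range) can never complete a 38-sum, so the worst case takes all of them and one from each pair: 4 + 7 = 11.
Pigeonhole: the 12th integer has to be the second member of some pair, so 11 + 1 = 12.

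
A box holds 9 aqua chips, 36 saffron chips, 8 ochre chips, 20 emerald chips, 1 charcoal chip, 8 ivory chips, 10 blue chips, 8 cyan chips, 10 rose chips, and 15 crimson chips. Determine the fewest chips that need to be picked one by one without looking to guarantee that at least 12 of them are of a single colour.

88

The 10 colours are the holes; the chips drawn are the pigeons.
To avoid 12 of any one colour, the worst case takes at most 11 of each colour, or every chip of a colour that has fewer than 11.
That gives 9 + 11 + 8 + 11 + 1 + 8 + 10 + 8 + 10 + 11 = 87 chips with no colour reaching 12.
The next chip forces some colour to 12, so 87 + 1 = 88.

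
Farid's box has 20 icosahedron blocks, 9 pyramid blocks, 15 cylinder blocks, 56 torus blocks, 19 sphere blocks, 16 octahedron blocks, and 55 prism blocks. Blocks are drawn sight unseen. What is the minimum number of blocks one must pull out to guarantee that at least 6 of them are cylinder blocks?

In the worst case for collecting cylinder blocks, every non-cylinder block comes out first.
There are 20 + 9 + 56 + 19 + 16 + 55 = 175 non-cylinder blocks altogether.
After those, each further block must be cylinder, so 175 + 6 = 181 draws guarantee 6 cylinder blocks.

181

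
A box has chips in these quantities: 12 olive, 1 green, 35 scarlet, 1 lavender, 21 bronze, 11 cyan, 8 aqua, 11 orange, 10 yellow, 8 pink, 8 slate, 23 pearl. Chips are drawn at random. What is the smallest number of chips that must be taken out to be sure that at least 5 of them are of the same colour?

An adversary could hand out at most 4 chips per colour (green, lavender run out sooner): 4 + 1 + 4 + 1 + 4 + 4 + 4 + 4 + 4 + 4 + 4 + 4 = 42 chips and still no colour has 5.
Pigeonhole: one more chip lands in a colour already at 4, so 43 draws are enough and 42 are not.

43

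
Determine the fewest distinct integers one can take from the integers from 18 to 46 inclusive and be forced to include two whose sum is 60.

18

Two chosen integers sum to 60 exactly when both halves of some pair {x, 60−x} with 18 ≤ x ≤ 60−x ≤ 42 are chosen — 12 such pairs.
The remaining 5 elements (those with no distinct partner in range) can never complete a 60-sum, so the worst case takes all of them and one from each pair: 5 + 12 = 17.
By pigeonhole, the 18th integer has to be the second member of some pair, so 17 + 1 = 18.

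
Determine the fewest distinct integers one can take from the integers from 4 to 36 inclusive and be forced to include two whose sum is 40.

18

Two chosen integers sum to 40 exactly when both halves of some pair {x, 40−x} with 4 ≤ x ≤ 40−x ≤ 36 are chosen — 16 such pairs.
The remaining 1 element (those with no distinct partner in range) can never complete a 40-sum, so the worst case takes all of them and one from each pair: 1 + 16 = 17.
The 18th integer has to be the second member of some pair, so 17 + 1 = 18.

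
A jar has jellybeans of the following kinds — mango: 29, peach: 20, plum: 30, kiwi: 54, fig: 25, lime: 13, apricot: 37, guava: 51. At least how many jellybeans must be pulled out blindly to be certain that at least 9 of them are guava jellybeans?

217

In the worst case for collecting guava jellybeans, every non-guava jellybean comes out first.
There are 29 + 20 + 30 + 54 + 25 + 13 + 37 = 208 non-guava jellybeans altogether.
After those, each further jellybean must be guava, so 208 + 9 = 217 draws guarantee 9 guava jellybeans.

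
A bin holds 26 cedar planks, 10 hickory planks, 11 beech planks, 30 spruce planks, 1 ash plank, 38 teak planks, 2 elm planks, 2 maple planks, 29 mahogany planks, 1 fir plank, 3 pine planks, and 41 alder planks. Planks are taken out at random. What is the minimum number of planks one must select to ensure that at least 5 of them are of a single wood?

An adversary could hand out at most 4 planks per wood (5 woods run out sooner): 4 + 4 + 4 + 4 + 1 + 4 + 2 + 2 + 4 + 1 + 3 + 4 = 37 planks and still no wood has 5.
Pigeonhole: one more plank lands in a wood already at 4, so 38 draws are enough and 37 are not.

38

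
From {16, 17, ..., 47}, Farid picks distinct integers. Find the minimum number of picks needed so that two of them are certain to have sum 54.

Two chosen integers sum to 54 exactly when both halves of some pair {x, 54−x} with 16 ≤ x ≤ 54−x ≤ 38 are chosen — 11 such pairs.
The remaining 10 elements (those with no distinct partner in range) can never complete a 54-sum, so the worst case takes all of them and one from each pair: 10 + 11 = 21.
By the pigeonhole principle, the 22nd integer has to be the second member of some pair, so 21 + 1 = 22.

22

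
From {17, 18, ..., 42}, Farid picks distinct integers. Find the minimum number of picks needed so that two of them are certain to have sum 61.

A set avoiding the sum 61 can contain at most one of each pair {x, 61−x}, plus the 2 elements whose complement lies outside the range.
The integers 17, …, 30 (14 of them) are such a set: any two sum to at least 17+18 = 35 and at most 29+30 = 59 < 61.
By the pigeonhole principle, any 15th integer completes one of the 12 pairs, so 15 choices force a sum of 61.

15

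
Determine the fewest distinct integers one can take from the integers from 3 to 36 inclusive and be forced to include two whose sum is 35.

20

Group the elements by complementary pair {x, 35−x}: {3,32}, {4,31}, {5,30}, …, giving 15 two-element pairs and 4 integers whose partner 35−x falls outside [3,36].
Treating each of those 19 groups as a pigeonhole, one can pick one integer per group — 19 integers — with no two summing to 35.
The 20th integer lands in an occupied pair, forcing a sum of 35.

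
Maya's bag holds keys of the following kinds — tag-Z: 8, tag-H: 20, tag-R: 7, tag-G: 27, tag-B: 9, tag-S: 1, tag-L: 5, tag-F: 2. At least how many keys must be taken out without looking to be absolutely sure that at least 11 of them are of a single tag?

Put each drawn key into a box by tag. The largest draw with every box below 11 takes min(count, 10) from each tag; tags with fewer than 10 contribute all they have.
Σ min(cᵢ, 10) = 8 + 10 + 7 + 10 + 9 + 1 + 5 + 2 = 52.
Draw number 52 + 1 = 53 must push one box to 11.

53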